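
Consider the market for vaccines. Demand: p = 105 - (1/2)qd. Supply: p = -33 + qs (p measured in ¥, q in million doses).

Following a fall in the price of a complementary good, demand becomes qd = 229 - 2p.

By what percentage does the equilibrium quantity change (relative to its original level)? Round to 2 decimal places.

Solve the original market: 210 - 2p = p + 33, hence p = 59 and q = 92.
After the shift, demand is qd = 229 - 2p and supply is qs = p + 33.
Setting them equal: 229 - 2p = p + 33 → 196 = 3p, so p = 196/3 ≈ 65.3333 and q = 295/3 ≈ 98.3333.
%Δq = (98.3333 − 92) / 92 × 100 = +6.88%.

+6.88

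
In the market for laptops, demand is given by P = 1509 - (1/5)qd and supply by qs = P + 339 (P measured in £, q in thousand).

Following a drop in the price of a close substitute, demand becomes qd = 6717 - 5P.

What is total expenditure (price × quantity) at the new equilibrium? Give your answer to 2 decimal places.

1490326.00

Solve the original market: 7545 - 5P = P + 339, hence P = 1201 and q = 1540.
After the shift, demand is qd = 6717 - 5P and supply is qs = P + 339.
Setting them equal: 6717 - 5P = P + 339 → 6378 = 6P, so P = 1063 and q = 1402.
New expenditure = 1063 × 1402 = 1490326.00.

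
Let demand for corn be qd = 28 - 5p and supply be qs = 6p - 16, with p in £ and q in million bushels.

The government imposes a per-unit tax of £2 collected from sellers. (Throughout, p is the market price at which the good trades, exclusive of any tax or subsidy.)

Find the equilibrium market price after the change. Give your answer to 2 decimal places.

Solve the original market: 28 - 5p = 6p - 16, hence p = 4 and q = 8.
Since sellers keep the price net of the tax, the effective supply curve becomes qs = 6p - 28.
Setting them equal: 28 - 5p = 6p - 28 → 56 = 11p, so p = 56/11 ≈ 5.0909 and q = 28/11 ≈ 2.5455.

5.09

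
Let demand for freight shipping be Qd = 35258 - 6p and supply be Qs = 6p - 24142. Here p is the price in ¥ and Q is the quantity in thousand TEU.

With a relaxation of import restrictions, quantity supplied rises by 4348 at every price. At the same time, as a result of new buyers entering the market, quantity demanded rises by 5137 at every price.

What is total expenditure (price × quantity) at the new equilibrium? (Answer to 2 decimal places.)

Before the shock: 35258 - 6p = 6p - 24142 ⇒ 59400 = 12p ⇒ p = 4950, Q = 5558.
The shock moves the curves to Qd = 40395 - 6p and Qs = 6p - 19794.
Equate the new curves: 40395 - 6p = 6p - 19794, giving 60189 = 12p, p = 5015.75, Q = 10300.5.
New expenditure = 5015.75 × 10300.5 = 51664732.88.

51664732.88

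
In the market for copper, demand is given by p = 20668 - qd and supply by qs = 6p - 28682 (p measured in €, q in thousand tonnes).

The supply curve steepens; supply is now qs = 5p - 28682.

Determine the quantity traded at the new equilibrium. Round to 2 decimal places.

12443.00

Solve the original market: 20668 - p = 6p - 28682, hence p = 7050 and q = 13618.
The shock moves the curves to qd = 20668 - p and qs = 5p - 28682.
Setting them equal: 20668 - p = 5p - 28682 → 49350 = 6p, so p = 8225 and q = 12443.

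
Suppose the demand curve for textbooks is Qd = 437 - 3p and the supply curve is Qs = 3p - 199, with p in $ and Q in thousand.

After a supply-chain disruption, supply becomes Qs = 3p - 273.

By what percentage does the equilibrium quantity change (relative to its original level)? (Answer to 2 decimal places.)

-31.09

Initially, 437 - 3p = 3p - 199, so 636 = 6p and p = 106, Q = 119.
With the change applied: demand Qd = 437 - 3p, supply Qs = 3p - 273.
Clearing the new market: 437 - 3p = 3p - 273, so p = 355/3 ≈ 118.3333 and Q = 82.
%ΔQ = (82 − 119) / 119 × 100 = -31.09%.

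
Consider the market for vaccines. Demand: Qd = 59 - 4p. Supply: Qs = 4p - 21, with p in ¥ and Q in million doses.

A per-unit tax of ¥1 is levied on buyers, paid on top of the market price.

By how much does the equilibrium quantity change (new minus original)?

-2

Original equilibrium: 59 - 4p = 4p - 21 gives 80 = 8p, so p = 10 and Q = 19.
Since buyers pay the price plus the tax, the effective demand curve becomes Qd = 55 - 4p.
Clearing the new market: 55 - 4p = 4p - 21, so p = 9.5 and Q = 17.
ΔQ = 17 − 19 = -2.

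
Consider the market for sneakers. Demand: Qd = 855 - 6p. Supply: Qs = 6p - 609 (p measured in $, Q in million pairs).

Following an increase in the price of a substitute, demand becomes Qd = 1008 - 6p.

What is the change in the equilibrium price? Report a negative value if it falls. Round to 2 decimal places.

+12.75

Initially, 855 - 6p = 6p - 609, so 1464 = 12p and p = 122, Q = 123.
After the shift, demand is Qd = 1008 - 6p and supply is Qs = 6p - 609.
Clearing the new market: 1008 - 6p = 6p - 609, so p = 134.75 and Q = 199.5.
Δp = 134.75 − 122 = +12.75.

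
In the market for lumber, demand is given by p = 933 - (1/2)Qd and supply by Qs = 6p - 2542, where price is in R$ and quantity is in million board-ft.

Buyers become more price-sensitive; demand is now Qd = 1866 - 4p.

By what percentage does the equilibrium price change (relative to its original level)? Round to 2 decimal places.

Initially, 1866 - 2p = 6p - 2542, so 4408 = 8p and p = 551, Q = 764.
With the change applied: demand Qd = 1866 - 4p, supply Qs = 6p - 2542.
Clearing the new market: 1866 - 4p = 6p - 2542, so p = 440.8 and Q = 102.8.
%Δp = (440.8 − 551) / 551 × 100 = -20.00%.

-20.00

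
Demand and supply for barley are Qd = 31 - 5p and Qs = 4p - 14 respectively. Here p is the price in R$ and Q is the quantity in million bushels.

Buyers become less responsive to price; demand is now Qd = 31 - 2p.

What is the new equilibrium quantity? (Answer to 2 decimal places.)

16.00

Original equilibrium: 31 - 5p = 4p - 14 gives 45 = 9p, so p = 5 and Q = 6.
The shock moves the curves to Qd = 31 - 2p and Qs = 4p - 14.
Equate the new curves: 31 - 2p = 4p - 14, giving 45 = 6p, p = 7.5, Q = 16.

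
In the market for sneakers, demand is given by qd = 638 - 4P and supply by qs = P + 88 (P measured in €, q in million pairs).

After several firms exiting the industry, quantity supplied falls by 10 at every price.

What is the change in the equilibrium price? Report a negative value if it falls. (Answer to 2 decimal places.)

Solve the original market: 638 - 4P = P + 88, hence P = 110 and q = 198.
The shock moves the curves to qd = 638 - 4P and qs = P + 78.
Equate the new curves: 638 - 4P = P + 78, giving 560 = 5P, P = 112, q = 190.
ΔP = 112 − 110 = +2.00.

+2.00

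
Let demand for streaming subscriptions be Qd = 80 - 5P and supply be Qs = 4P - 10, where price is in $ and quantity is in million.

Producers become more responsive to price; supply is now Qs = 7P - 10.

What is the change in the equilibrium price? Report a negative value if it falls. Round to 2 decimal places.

Before the shock: 80 - 5P = 4P - 10 ⇒ 90 = 9P ⇒ P = 10, Q = 30.
The shock moves the curves to Qd = 80 - 5P and Qs = 7P - 10.
Equate the new curves: 80 - 5P = 7P - 10, giving 90 = 12P, P = 7.5, Q = 42.5.
ΔP = 7.5 − 10 = -2.50.

-2.50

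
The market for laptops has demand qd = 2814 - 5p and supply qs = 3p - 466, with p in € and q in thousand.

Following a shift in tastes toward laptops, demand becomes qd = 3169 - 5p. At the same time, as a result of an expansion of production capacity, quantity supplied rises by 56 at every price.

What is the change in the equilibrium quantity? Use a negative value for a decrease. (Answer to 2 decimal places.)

Before the shock: 2814 - 5p = 3p - 466 ⇒ 3280 = 8p ⇒ p = 410, q = 764.
The new curves are qd = 3169 - 5p (demand) and qs = 3p - 410 (supply).
Clearing the new market: 3169 - 5p = 3p - 410, so p = 447.375 and q = 932.125.
Δq = 932.125 − 764 = +168.13.

+168.13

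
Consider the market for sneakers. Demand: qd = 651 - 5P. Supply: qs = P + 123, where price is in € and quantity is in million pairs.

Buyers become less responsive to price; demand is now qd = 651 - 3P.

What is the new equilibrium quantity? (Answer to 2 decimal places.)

255.00

Original equilibrium: 651 - 5P = P + 123 gives 528 = 6P, so P = 88 and q = 211.
After the shift, demand is qd = 651 - 3P and supply is qs = P + 123.
New equilibrium: 651 - 3P = P + 123 ⇒ 528 = 4P ⇒ P = 132, q = 255.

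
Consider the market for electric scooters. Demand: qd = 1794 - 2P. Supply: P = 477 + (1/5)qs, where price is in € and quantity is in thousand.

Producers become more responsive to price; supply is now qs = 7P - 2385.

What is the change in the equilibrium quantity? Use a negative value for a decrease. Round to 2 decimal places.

Original equilibrium: 1794 - 2P = 5P - 2385 gives 4179 = 7P, so P = 597 and q = 600.
The shock moves the curves to qd = 1794 - 2P and qs = 7P - 2385.
New equilibrium: 1794 - 2P = 7P - 2385 ⇒ 4179 = 9P ⇒ P = 1393/3 ≈ 464.3333, q = 2596/3 ≈ 865.3333.
Δq = 865.3333 − 600 = +265.33.

+265.33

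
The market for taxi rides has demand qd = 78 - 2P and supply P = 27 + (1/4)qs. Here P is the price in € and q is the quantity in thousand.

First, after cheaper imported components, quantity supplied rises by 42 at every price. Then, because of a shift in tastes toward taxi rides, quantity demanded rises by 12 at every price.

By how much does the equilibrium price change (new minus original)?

-5

Initially, 78 - 2P = 4P - 108, so 186 = 6P and P = 31, q = 16.
The new curves are qd = 90 - 2P (demand) and qs = 4P - 66 (supply).
New equilibrium: 90 - 2P = 4P - 66 ⇒ 156 = 6P ⇒ P = 26, q = 38.
ΔP = 26 − 31 = -5.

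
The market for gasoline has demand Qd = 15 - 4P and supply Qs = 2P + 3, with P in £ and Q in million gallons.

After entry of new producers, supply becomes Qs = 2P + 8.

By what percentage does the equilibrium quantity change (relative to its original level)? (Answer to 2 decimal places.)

+47.62

Original equilibrium: 15 - 4P = 2P + 3 gives 12 = 6P, so P = 2 and Q = 7.
After the shift, demand is Qd = 15 - 4P and supply is Qs = 2P + 8.
New equilibrium: 15 - 4P = 2P + 8 ⇒ 7 = 6P ⇒ P = 7/6 ≈ 1.1667, Q = 31/3 ≈ 10.3333.
%ΔQ = (10.3333 − 7) / 7 × 100 = +47.62%.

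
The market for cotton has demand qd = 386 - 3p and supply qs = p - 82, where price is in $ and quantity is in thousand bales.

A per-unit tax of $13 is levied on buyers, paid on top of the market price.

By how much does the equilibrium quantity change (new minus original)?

-9.75

Before the shock: 386 - 3p = p - 82 ⇒ 468 = 4p ⇒ p = 117, q = 35.
Since buyers pay the price plus the tax, the effective demand curve becomes qd = 347 - 3p.
Setting them equal: 347 - 3p = p - 82 → 429 = 4p, so p = 107.25 and q = 25.25.
Δq = 25.25 − 35 = -9.75.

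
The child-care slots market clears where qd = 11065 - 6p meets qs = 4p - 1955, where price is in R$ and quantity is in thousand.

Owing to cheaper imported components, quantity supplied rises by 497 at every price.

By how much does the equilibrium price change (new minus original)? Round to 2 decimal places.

Original equilibrium: 11065 - 6p = 4p - 1955 gives 13020 = 10p, so p = 1302 and q = 3253.
After the shift, demand is qd = 11065 - 6p and supply is qs = 4p - 1458.
Equate the new curves: 11065 - 6p = 4p - 1458, giving 12523 = 10p, p = 1252.3, q = 3551.2.
Δp = 1252.3 − 1302 = -49.70.

-49.70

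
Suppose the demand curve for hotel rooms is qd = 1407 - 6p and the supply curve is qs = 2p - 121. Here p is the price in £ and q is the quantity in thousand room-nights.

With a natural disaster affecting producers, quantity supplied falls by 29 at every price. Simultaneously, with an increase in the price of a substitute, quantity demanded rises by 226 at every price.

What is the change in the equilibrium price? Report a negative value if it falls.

+31.875

Initially, 1407 - 6p = 2p - 121, so 1528 = 8p and p = 191, q = 261.
After the shift, demand is qd = 1633 - 6p and supply is qs = 2p - 150.
Equate the new curves: 1633 - 6p = 2p - 150, giving 1783 = 8p, p = 222.875, q = 295.75.
Δp = 222.875 − 191 = +31.875.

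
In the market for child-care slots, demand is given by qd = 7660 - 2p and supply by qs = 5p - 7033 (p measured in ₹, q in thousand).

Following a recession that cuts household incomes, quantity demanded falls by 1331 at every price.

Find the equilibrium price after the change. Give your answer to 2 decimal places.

1908.86

Before the shock: 7660 - 2p = 5p - 7033 ⇒ 14693 = 7p ⇒ p = 2099, q = 3462.
After the shift, demand is qd = 6329 - 2p and supply is qs = 5p - 7033.
Setting them equal: 6329 - 2p = 5p - 7033 → 13362 = 7p, so p = 13362/7 ≈ 1908.8571 and q = 17579/7 ≈ 2511.2857.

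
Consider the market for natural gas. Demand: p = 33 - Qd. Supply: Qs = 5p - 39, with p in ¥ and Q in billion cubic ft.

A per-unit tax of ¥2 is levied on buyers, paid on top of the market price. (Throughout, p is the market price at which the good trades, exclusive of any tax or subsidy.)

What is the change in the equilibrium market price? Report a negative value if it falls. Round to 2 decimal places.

Before the shock: 33 - p = 5p - 39 ⇒ 72 = 6p ⇒ p = 12, Q = 21.
Since buyers pay the price plus the tax, the effective demand curve becomes Qd = 31 - p.
Clearing the new market: 31 - p = 5p - 39, so p = 35/3 ≈ 11.6667 and Q = 58/3 ≈ 19.3333.
Δp = 11.6667 − 12 = -0.33.

-0.33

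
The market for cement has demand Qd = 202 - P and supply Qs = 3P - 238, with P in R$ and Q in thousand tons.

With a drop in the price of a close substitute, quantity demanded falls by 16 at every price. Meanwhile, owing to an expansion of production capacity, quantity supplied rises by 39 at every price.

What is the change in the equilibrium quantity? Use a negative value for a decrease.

-2.25

Solve the original market: 202 - P = 3P - 238, hence P = 110 and Q = 92.
The new curves are Qd = 186 - P (demand) and Qs = 3P - 199 (supply).
New equilibrium: 186 - P = 3P - 199 ⇒ 385 = 4P ⇒ P = 96.25, Q = 89.75.
ΔQ = 89.75 − 92 = -2.25.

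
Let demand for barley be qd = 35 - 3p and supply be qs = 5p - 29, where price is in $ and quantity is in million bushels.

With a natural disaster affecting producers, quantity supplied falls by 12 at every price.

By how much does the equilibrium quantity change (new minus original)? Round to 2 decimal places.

Solve the original market: 35 - 3p = 5p - 29, hence p = 8 and q = 11.
After the shift, demand is qd = 35 - 3p and supply is qs = 5p - 41.
Equate the new curves: 35 - 3p = 5p - 41, giving 76 = 8p, p = 9.5, q = 6.5.
Δq = 6.5 − 11 = -4.50.

-4.50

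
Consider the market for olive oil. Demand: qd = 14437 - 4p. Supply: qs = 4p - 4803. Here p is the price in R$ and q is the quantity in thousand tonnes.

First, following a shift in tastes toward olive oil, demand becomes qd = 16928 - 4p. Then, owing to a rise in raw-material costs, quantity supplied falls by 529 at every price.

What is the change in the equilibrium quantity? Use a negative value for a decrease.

+981

Before the shock: 14437 - 4p = 4p - 4803 ⇒ 19240 = 8p ⇒ p = 2405, q = 4817.
After the shift, demand is qd = 16928 - 4p and supply is qs = 4p - 5332.
New equilibrium: 16928 - 4p = 4p - 5332 ⇒ 22260 = 8p ⇒ p = 2782.5, q = 5798.
Δq = 5798 − 4817 = +981.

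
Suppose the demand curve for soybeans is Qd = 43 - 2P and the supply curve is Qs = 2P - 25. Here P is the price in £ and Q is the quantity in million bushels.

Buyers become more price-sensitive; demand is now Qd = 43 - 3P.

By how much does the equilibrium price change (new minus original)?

Before the shock: 43 - 2P = 2P - 25 ⇒ 68 = 4P ⇒ P = 17, Q = 9.
The new curves are Qd = 43 - 3P (demand) and Qs = 2P - 25 (supply).
Equate the new curves: 43 - 3P = 2P - 25, giving 68 = 5P, P = 13.6, Q = 2.2.
ΔP = 13.6 − 17 = -3.4.

-3.4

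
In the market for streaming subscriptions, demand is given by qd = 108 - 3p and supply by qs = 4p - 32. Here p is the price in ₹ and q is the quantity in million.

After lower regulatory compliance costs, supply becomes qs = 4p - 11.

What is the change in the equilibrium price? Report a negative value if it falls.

Solve the original market: 108 - 3p = 4p - 32, hence p = 20 and q = 48.
The shock moves the curves to qd = 108 - 3p and qs = 4p - 11.
Equate the new curves: 108 - 3p = 4p - 11, giving 119 = 7p, p = 17, q = 57.
Δp = 17 − 20 = -3.

-3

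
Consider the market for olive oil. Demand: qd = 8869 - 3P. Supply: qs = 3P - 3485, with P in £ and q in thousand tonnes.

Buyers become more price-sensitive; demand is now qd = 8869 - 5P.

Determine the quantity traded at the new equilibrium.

1147.75

Original equilibrium: 8869 - 3P = 3P - 3485 gives 12354 = 6P, so P = 2059 and q = 2692.
The shock moves the curves to qd = 8869 - 5P and qs = 3P - 3485.
Equate the new curves: 8869 - 5P = 3P - 3485, giving 12354 = 8P, P = 1544.25, q = 1147.75.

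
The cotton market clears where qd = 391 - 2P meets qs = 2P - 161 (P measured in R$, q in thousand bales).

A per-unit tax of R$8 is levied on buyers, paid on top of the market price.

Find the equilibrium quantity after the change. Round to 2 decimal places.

Before the shock: 391 - 2P = 2P - 161 ⇒ 552 = 4P ⇒ P = 138, q = 115.
Since buyers pay the price plus the tax, the effective demand curve becomes qd = 375 - 2P.
Setting them equal: 375 - 2P = 2P - 161 → 536 = 4P, so P = 134 and q = 107.

107.00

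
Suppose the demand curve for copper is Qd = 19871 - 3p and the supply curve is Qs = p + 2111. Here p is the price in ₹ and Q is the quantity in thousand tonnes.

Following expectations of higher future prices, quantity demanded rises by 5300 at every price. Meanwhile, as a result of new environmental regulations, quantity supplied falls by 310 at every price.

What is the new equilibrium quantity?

Original equilibrium: 19871 - 3p = p + 2111 gives 17760 = 4p, so p = 4440 and Q = 6551.
With the change applied: demand Qd = 25171 - 3p, supply Qs = p + 1801.
Clearing the new market: 25171 - 3p = p + 1801, so p = 5842.5 and Q = 7643.5.

7643.5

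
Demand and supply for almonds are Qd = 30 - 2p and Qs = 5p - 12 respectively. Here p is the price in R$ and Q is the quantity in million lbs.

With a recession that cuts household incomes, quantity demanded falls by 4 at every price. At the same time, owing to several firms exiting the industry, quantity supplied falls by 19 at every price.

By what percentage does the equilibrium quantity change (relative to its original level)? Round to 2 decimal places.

Solve the original market: 30 - 2p = 5p - 12, hence p = 6 and Q = 18.
The new curves are Qd = 26 - 2p (demand) and Qs = 5p - 31 (supply).
Clearing the new market: 26 - 2p = 5p - 31, so p = 57/7 ≈ 8.1429 and Q = 68/7 ≈ 9.7143.
%ΔQ = (9.7143 − 18) / 18 × 100 = -46.03%.

-46.03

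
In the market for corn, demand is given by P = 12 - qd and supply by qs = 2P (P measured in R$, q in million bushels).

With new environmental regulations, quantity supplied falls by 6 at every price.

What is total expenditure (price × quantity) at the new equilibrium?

36

Before the shock: 12 - P = 2P ⇒ 12 = 3P ⇒ P = 4, q = 8.
The shock moves the curves to qd = 12 - P and qs = 2P - 6.
Setting them equal: 12 - P = 2P - 6 → 18 = 3P, so P = 6 and q = 6.
New expenditure = 6 × 6 = 36.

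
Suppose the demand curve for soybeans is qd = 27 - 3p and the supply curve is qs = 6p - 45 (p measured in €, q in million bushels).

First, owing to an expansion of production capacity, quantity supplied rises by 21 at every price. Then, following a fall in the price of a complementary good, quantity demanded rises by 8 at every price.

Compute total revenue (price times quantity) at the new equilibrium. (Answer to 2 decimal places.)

100.52

Original equilibrium: 27 - 3p = 6p - 45 gives 72 = 9p, so p = 8 and q = 3.
After the shift, demand is qd = 35 - 3p and supply is qs = 6p - 24.
Equate the new curves: 35 - 3p = 6p - 24, giving 59 = 9p, p = 59/9 ≈ 6.5556, q = 46/3 ≈ 15.3333.
New expenditure = 6.5556 × 15.3333 = 100.52.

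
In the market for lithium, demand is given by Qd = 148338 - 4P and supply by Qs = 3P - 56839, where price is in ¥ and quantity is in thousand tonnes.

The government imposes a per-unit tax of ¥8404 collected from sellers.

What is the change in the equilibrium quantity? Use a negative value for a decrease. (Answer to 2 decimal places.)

Original equilibrium: 148338 - 4P = 3P - 56839 gives 205177 = 7P, so P = 29311 and Q = 31094.
Since sellers keep the price net of the tax, the effective supply curve becomes Qs = 3P - 82051.
Clearing the new market: 148338 - 4P = 3P - 82051, so P = 230389/7 ≈ 32912.7143 and Q = 116810/7 ≈ 16687.1429.
ΔQ = 16687.1429 − 31094 = -14406.86.

-14406.86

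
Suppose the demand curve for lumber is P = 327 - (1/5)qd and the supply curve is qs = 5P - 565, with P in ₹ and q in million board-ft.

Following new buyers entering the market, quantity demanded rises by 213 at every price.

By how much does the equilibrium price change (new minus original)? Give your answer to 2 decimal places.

Solve the original market: 1635 - 5P = 5P - 565, hence P = 220 and q = 535.
The new curves are qd = 1848 - 5P (demand) and qs = 5P - 565 (supply).
Clearing the new market: 1848 - 5P = 5P - 565, so P = 241.3 and q = 641.5.
ΔP = 241.3 − 220 = +21.30.

+21.30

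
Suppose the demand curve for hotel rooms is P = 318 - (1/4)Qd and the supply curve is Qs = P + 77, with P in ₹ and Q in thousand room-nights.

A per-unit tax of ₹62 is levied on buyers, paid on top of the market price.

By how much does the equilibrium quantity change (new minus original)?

-49.6

Solve the original market: 1272 - 4P = P + 77, hence P = 239 and Q = 316.
Since buyers pay the price plus the tax, the effective demand curve becomes Qd = 1024 - 4P.
Clearing the new market: 1024 - 4P = P + 77, so P = 189.4 and Q = 266.4.
ΔQ = 266.4 − 316 = -49.6.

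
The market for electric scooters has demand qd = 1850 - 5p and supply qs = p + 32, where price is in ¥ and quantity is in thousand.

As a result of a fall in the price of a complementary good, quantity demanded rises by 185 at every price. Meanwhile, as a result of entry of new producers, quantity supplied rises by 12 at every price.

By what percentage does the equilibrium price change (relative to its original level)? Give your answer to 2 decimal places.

+9.52

Solve the original market: 1850 - 5p = p + 32, hence p = 303 and q = 335.
The new curves are qd = 2035 - 5p (demand) and qs = p + 44 (supply).
Equate the new curves: 2035 - 5p = p + 44, giving 1991 = 6p, p = 1991/6 ≈ 331.8333, q = 2255/6 ≈ 375.8333.
%Δp = (331.8333 − 303) / 303 × 100 = +9.52%.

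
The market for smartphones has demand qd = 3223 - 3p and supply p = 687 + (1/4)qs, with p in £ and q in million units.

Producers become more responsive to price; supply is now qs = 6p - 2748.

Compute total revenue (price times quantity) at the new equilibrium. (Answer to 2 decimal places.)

Original equilibrium: 3223 - 3p = 4p - 2748 gives 5971 = 7p, so p = 853 and q = 664.
The shock moves the curves to qd = 3223 - 3p and qs = 6p - 2748.
Setting them equal: 3223 - 3p = 6p - 2748 → 5971 = 9p, so p = 5971/9 ≈ 663.4444 and q = 3698/3 ≈ 1232.6667.
New expenditure = 663.4444 × 1232.6667 = 817805.85.

817805.85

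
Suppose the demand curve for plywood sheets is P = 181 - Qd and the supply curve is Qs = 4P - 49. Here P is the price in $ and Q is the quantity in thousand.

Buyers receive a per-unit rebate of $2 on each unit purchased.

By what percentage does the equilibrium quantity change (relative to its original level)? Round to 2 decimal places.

+1.19

Solve the original market: 181 - P = 4P - 49, hence P = 46 and Q = 135.
Since buyers' out-of-pocket price is the market price minus the rebate, the effective demand curve becomes Qd = 183 - P.
New equilibrium: 183 - P = 4P - 49 ⇒ 232 = 5P ⇒ P = 46.4, Q = 136.6.
%ΔQ = (136.6 − 135) / 135 × 100 = +1.19%.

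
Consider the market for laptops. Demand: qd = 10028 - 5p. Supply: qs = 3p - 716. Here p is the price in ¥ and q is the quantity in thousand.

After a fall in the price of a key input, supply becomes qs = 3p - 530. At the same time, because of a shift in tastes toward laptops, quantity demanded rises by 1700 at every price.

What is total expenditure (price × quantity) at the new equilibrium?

Solve the original market: 10028 - 5p = 3p - 716, hence p = 1343 and q = 3313.
After the shift, demand is qd = 11728 - 5p and supply is qs = 3p - 530.
Clearing the new market: 11728 - 5p = 3p - 530, so p = 1532.25 and q = 4066.75.
New expenditure = 1532.25 × 4066.75 = 6231277.6875.

6231277.6875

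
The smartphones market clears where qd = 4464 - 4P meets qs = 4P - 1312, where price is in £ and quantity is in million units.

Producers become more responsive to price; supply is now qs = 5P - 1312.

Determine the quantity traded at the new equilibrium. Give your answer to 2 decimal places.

Solve the original market: 4464 - 4P = 4P - 1312, hence P = 722 and q = 1576.
The new curves are qd = 4464 - 4P (demand) and qs = 5P - 1312 (supply).
New equilibrium: 4464 - 4P = 5P - 1312 ⇒ 5776 = 9P ⇒ P = 5776/9 ≈ 641.7778, q = 17072/9 ≈ 1896.8889.

1896.89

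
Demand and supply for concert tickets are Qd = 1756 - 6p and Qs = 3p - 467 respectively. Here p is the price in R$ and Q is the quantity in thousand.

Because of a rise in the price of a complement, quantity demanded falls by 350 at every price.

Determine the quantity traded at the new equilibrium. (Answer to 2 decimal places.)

Before the shock: 1756 - 6p = 3p - 467 ⇒ 2223 = 9p ⇒ p = 247, Q = 274.
With the change applied: demand Qd = 1406 - 6p, supply Qs = 3p - 467.
Equate the new curves: 1406 - 6p = 3p - 467, giving 1873 = 9p, p = 1873/9 ≈ 208.1111, Q = 472/3 ≈ 157.3333.

157.33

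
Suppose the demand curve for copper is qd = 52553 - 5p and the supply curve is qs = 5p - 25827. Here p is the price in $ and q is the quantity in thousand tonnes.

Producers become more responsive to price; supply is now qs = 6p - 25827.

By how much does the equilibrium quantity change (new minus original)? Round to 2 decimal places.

Solve the original market: 52553 - 5p = 5p - 25827, hence p = 7838 and q = 13363.
With the change applied: demand qd = 52553 - 5p, supply qs = 6p - 25827.
New equilibrium: 52553 - 5p = 6p - 25827 ⇒ 78380 = 11p ⇒ p = 78380/11 ≈ 7125.4545, q = 186183/11 ≈ 16925.7273.
Δq = 16925.7273 − 13363 = +3562.73.

+3562.73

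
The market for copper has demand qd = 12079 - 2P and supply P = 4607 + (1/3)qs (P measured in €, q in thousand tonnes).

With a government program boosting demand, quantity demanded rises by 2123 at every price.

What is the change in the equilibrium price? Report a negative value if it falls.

Before the shock: 12079 - 2P = 3P - 13821 ⇒ 25900 = 5P ⇒ P = 5180, q = 1719.
The new curves are qd = 14202 - 2P (demand) and qs = 3P - 13821 (supply).
New equilibrium: 14202 - 2P = 3P - 13821 ⇒ 28023 = 5P ⇒ P = 5604.6, q = 2992.8.
ΔP = 5604.6 − 5180 = +424.6.

+424.6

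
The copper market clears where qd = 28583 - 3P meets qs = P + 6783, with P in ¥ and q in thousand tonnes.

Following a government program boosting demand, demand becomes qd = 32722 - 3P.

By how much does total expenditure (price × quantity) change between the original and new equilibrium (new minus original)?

+19368191.8125

Solve the original market: 28583 - 3P = P + 6783, hence P = 5450 and q = 12233.
After the shift, demand is qd = 32722 - 3P and supply is qs = P + 6783.
Equate the new curves: 32722 - 3P = P + 6783, giving 25939 = 4P, P = 6484.75, q = 13267.75.
Expenditure moves from 5450×12233 = 66669850 to 6484.75×13267.75 = 86038041.8125; change = +19368191.8125.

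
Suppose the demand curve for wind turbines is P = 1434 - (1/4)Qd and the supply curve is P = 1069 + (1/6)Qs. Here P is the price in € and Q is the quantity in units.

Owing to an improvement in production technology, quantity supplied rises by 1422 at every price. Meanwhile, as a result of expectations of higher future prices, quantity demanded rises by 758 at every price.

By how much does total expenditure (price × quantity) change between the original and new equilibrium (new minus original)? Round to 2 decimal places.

+1117540.56

Initially, 5736 - 4P = 6P - 6414, so 12150 = 10P and P = 1215, Q = 876.
After the shift, demand is Qd = 6494 - 4P and supply is Qs = 6P - 4992.
New equilibrium: 6494 - 4P = 6P - 4992 ⇒ 11486 = 10P ⇒ P = 1148.6, Q = 1899.6.
Expenditure moves from 1215×876 = 1064340 to 1148.6×1899.6 = 2181880.56; change = +1117540.56.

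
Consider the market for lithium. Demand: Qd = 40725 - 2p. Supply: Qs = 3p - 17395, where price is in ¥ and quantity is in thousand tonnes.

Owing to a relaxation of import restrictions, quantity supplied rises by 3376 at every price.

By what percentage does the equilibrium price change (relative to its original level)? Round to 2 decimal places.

Solve the original market: 40725 - 2p = 3p - 17395, hence p = 11624 and Q = 17477.
The shock moves the curves to Qd = 40725 - 2p and Qs = 3p - 14019.
New equilibrium: 40725 - 2p = 3p - 14019 ⇒ 54744 = 5p ⇒ p = 10948.8, Q = 18827.4.
%Δp = (10948.8 − 11624) / 11624 × 100 = -5.81%.

-5.81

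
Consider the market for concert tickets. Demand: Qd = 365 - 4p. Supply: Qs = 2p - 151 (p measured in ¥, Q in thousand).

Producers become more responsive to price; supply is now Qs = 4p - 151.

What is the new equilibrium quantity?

107

Initially, 365 - 4p = 2p - 151, so 516 = 6p and p = 86, Q = 21.
The new curves are Qd = 365 - 4p (demand) and Qs = 4p - 151 (supply).
New equilibrium: 365 - 4p = 4p - 151 ⇒ 516 = 8p ⇒ p = 64.5, Q = 107.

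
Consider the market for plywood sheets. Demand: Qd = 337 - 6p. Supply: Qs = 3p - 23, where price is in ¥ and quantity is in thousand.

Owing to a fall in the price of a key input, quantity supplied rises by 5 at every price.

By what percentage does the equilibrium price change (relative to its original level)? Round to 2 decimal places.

Solve the original market: 337 - 6p = 3p - 23, hence p = 40 and Q = 97.
After the shift, demand is Qd = 337 - 6p and supply is Qs = 3p - 18.
Clearing the new market: 337 - 6p = 3p - 18, so p = 355/9 ≈ 39.4444 and Q = 301/3 ≈ 100.3333.
%Δp = (39.4444 − 40) / 40 × 100 = -1.39%.

-1.39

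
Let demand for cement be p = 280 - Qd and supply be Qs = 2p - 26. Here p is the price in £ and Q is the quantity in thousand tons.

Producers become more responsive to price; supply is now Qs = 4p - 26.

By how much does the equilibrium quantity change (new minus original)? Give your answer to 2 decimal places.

Solve the original market: 280 - p = 2p - 26, hence p = 102 and Q = 178.
The new curves are Qd = 280 - p (demand) and Qs = 4p - 26 (supply).
Clearing the new market: 280 - p = 4p - 26, so p = 61.2 and Q = 218.8.
ΔQ = 218.8 − 178 = +40.80.

+40.80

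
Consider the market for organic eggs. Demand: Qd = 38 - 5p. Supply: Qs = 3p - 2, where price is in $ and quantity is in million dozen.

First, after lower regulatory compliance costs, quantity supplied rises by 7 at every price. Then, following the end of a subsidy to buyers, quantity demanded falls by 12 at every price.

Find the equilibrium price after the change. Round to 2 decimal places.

Original equilibrium: 38 - 5p = 3p - 2 gives 40 = 8p, so p = 5 and Q = 13.
The shock moves the curves to Qd = 26 - 5p and Qs = 3p + 5.
Setting them equal: 26 - 5p = 3p + 5 → 21 = 8p, so p = 2.625 and Q = 12.875.

2.63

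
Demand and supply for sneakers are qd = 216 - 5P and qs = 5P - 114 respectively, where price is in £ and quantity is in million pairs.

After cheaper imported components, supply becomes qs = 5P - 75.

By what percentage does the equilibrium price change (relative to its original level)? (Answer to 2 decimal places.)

Before the shock: 216 - 5P = 5P - 114 ⇒ 330 = 10P ⇒ P = 33, q = 51.
With the change applied: demand qd = 216 - 5P, supply qs = 5P - 75.
Setting them equal: 216 - 5P = 5P - 75 → 291 = 10P, so P = 29.1 and q = 70.5.
%ΔP = (29.1 − 33) / 33 × 100 = -11.82%.

-11.82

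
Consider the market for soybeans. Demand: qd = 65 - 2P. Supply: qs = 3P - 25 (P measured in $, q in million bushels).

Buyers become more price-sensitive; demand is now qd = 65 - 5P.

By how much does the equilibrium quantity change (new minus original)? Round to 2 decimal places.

Original equilibrium: 65 - 2P = 3P - 25 gives 90 = 5P, so P = 18 and q = 29.
After the shift, demand is qd = 65 - 5P and supply is qs = 3P - 25.
Equate the new curves: 65 - 5P = 3P - 25, giving 90 = 8P, P = 11.25, q = 8.75.
Δq = 8.75 − 29 = -20.25.

-20.25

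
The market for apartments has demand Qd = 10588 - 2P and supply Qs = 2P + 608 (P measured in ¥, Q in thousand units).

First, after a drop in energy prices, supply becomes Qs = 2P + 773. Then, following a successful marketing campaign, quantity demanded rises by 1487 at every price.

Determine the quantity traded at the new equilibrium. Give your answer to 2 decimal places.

Original equilibrium: 10588 - 2P = 2P + 608 gives 9980 = 4P, so P = 2495 and Q = 5598.
The new curves are Qd = 12075 - 2P (demand) and Qs = 2P + 773 (supply).
Clearing the new market: 12075 - 2P = 2P + 773, so P = 2825.5 and Q = 6424.

6424.00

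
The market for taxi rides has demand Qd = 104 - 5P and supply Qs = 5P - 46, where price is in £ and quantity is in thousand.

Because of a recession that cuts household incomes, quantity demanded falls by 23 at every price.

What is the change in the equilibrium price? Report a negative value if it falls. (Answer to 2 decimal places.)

-2.30

Before the shock: 104 - 5P = 5P - 46 ⇒ 150 = 10P ⇒ P = 15, Q = 29.
The shock moves the curves to Qd = 81 - 5P and Qs = 5P - 46.
Equate the new curves: 81 - 5P = 5P - 46, giving 127 = 10P, P = 12.7, Q = 17.5.
ΔP = 12.7 − 15 = -2.30.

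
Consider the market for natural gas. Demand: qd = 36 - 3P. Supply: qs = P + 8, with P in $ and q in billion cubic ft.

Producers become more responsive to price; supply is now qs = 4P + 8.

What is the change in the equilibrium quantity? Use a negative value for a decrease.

+9

Original equilibrium: 36 - 3P = P + 8 gives 28 = 4P, so P = 7 and q = 15.
The shock moves the curves to qd = 36 - 3P and qs = 4P + 8.
New equilibrium: 36 - 3P = 4P + 8 ⇒ 28 = 7P ⇒ P = 4, q = 24.
Δq = 24 − 15 = +9.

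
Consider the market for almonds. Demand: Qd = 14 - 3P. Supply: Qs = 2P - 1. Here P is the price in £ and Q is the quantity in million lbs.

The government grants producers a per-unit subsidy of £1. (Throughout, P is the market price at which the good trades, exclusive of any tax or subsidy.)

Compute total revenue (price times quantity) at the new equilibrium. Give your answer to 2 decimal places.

16.12

Before the shock: 14 - 3P = 2P - 1 ⇒ 15 = 5P ⇒ P = 3, Q = 5.
Since sellers receive the price plus the subsidy, the effective supply curve becomes Qs = 2P + 1.
New equilibrium: 14 - 3P = 2P + 1 ⇒ 13 = 5P ⇒ P = 2.6, Q = 6.2.
New expenditure = 2.6 × 6.2 = 16.12.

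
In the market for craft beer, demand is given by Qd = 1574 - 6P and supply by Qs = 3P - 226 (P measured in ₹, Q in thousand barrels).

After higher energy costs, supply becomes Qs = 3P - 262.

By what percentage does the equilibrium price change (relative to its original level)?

+2

Initially, 1574 - 6P = 3P - 226, so 1800 = 9P and P = 200, Q = 374.
After the shift, demand is Qd = 1574 - 6P and supply is Qs = 3P - 262.
Equate the new curves: 1574 - 6P = 3P - 262, giving 1836 = 9P, P = 204, Q = 350.
%ΔP = (204 − 200) / 200 × 100 = +2%.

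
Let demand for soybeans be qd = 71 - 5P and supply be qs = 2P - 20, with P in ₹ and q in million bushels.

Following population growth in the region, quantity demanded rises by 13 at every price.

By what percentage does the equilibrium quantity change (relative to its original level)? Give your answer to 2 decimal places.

+61.90

Initially, 71 - 5P = 2P - 20, so 91 = 7P and P = 13, q = 6.
With the change applied: demand qd = 84 - 5P, supply qs = 2P - 20.
Equate the new curves: 84 - 5P = 2P - 20, giving 104 = 7P, P = 104/7 ≈ 14.8571, q = 68/7 ≈ 9.7143.
%Δq = (9.7143 − 6) / 6 × 100 = +61.90%.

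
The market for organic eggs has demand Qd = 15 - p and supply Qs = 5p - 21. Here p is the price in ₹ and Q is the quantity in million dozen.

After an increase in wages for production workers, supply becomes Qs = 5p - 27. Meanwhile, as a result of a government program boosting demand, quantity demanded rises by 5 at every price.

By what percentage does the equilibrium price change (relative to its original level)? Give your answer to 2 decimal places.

+30.56

Original equilibrium: 15 - p = 5p - 21 gives 36 = 6p, so p = 6 and Q = 9.
With the change applied: demand Qd = 20 - p, supply Qs = 5p - 27.
Setting them equal: 20 - p = 5p - 27 → 47 = 6p, so p = 47/6 ≈ 7.8333 and Q = 73/6 ≈ 12.1667.
%Δp = (7.8333 − 6) / 6 × 100 = +30.56%.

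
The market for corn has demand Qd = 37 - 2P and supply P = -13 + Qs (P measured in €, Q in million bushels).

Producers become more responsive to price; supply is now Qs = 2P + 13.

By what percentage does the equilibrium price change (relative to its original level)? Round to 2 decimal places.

Original equilibrium: 37 - 2P = P + 13 gives 24 = 3P, so P = 8 and Q = 21.
The new curves are Qd = 37 - 2P (demand) and Qs = 2P + 13 (supply).
Equate the new curves: 37 - 2P = 2P + 13, giving 24 = 4P, P = 6, Q = 25.
%ΔP = (6 − 8) / 8 × 100 = -25.00%.

-25.00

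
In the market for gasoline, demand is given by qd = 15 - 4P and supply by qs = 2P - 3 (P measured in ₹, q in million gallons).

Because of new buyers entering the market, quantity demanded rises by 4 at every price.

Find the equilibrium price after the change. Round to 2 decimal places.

Solve the original market: 15 - 4P = 2P - 3, hence P = 3 and q = 3.
The new curves are qd = 19 - 4P (demand) and qs = 2P - 3 (supply).
Clearing the new market: 19 - 4P = 2P - 3, so P = 11/3 ≈ 3.6667 and q = 13/3 ≈ 4.3333.

3.67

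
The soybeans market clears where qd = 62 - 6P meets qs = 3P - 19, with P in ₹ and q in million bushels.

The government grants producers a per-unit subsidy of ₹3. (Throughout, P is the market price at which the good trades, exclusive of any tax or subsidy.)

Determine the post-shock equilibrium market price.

Before the shock: 62 - 6P = 3P - 19 ⇒ 81 = 9P ⇒ P = 9, q = 8.
Since sellers receive the price plus the subsidy, the effective supply curve becomes qs = 3P - 10.
Clearing the new market: 62 - 6P = 3P - 10, so P = 8 and q = 14.

8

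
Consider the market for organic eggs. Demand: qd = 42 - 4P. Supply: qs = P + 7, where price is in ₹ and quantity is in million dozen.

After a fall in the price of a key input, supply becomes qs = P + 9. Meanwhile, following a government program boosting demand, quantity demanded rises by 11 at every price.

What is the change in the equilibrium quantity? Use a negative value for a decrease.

Original equilibrium: 42 - 4P = P + 7 gives 35 = 5P, so P = 7 and q = 14.
The new curves are qd = 53 - 4P (demand) and qs = P + 9 (supply).
Setting them equal: 53 - 4P = P + 9 → 44 = 5P, so P = 8.8 and q = 17.8.
Δq = 17.8 − 14 = +3.8.

+3.8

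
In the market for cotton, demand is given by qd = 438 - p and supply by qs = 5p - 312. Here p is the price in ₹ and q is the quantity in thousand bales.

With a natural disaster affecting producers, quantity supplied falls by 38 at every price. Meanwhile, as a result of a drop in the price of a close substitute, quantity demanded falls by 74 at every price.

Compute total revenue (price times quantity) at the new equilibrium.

Initially, 438 - p = 5p - 312, so 750 = 6p and p = 125, q = 313.
After the shift, demand is qd = 364 - p and supply is qs = 5p - 350.
Equate the new curves: 364 - p = 5p - 350, giving 714 = 6p, p = 119, q = 245.
New expenditure = 119 × 245 = 29155.

29155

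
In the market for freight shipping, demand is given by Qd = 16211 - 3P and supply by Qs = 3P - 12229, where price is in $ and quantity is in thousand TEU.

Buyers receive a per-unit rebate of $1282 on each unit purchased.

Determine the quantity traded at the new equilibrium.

3914

Solve the original market: 16211 - 3P = 3P - 12229, hence P = 4740 and Q = 1991.
Since buyers' out-of-pocket price is the market price minus the rebate, the effective demand curve becomes Qd = 20057 - 3P.
Setting them equal: 20057 - 3P = 3P - 12229 → 32286 = 6P, so P = 5381 and Q = 3914.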